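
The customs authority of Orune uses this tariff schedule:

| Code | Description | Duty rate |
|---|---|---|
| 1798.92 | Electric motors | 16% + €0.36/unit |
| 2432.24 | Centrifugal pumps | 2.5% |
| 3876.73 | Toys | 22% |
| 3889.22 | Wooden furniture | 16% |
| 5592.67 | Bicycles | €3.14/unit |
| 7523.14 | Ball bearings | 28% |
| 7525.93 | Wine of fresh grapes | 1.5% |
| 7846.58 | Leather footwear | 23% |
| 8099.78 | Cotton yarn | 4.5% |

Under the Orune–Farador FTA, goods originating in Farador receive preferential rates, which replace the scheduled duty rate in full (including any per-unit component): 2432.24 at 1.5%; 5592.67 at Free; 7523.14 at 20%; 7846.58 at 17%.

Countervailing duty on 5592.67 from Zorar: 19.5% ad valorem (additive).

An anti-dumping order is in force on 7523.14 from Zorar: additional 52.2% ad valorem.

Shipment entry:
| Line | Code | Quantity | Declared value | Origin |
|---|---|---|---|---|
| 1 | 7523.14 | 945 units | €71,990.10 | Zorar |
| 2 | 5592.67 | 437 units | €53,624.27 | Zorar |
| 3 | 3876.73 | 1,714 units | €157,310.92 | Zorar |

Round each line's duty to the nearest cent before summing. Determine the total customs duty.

Line 1 (7523.14, Zorar, 945 units, €71,990.10):
Base rate for 7523.14 is 28%.
7523.14 has an FTA preferential rate, but origin Zorar is not Farador; base rate stands.
Additional duty on 7523.14 from Zorar: +52.2%. Applied ad valorem rate: 28% + 52.2% = 80.2%.
Duty = €71,990.10 × 80.2% = €57,736.06.
Line 2 (5592.67, Zorar, 437 units, €53,624.27):
Base rate for 5592.67 is €3.14/unit.
5592.67 has an FTA preferential rate, but origin Zorar is not Farador; base rate stands.
Additional duty on 5592.67 from Zorar: +19.5% ad valorem. Applied ad valorem rate = 19.5%.
Duty = €53,624.27 × 19.5% + 437 × €3.14 = €11,828.91.
Line 3 (3876.73, Zorar, 1,714 units, €157,310.92):
Base rate for 3876.73 is 22%.
Duty = €157,310.92 × 22% = €34,608.40.
Total = €57,736.06 + €11,828.91 + €34,608.40 = €104,173.37.

€104,173.37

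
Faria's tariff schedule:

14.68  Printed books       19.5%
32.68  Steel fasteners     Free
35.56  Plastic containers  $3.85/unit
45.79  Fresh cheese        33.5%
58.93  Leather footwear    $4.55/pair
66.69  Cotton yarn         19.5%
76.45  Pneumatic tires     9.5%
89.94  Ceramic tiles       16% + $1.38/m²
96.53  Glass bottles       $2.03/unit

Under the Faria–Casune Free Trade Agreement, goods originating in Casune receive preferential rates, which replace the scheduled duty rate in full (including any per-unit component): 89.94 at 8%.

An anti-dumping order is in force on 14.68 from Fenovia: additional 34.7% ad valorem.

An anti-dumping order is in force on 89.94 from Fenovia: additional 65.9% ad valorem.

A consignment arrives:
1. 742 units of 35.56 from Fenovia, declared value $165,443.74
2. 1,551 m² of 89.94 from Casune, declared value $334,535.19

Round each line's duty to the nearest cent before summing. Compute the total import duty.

Line 1 (35.56, Fenovia, 742 units, $165,443.74):
Base rate for 35.56 is $3.85/unit.
Duty = 742 × $3.85 = $2,856.70.
Line 2 (89.94, Casune, 1,551 m², $334,535.19):
Base rate for 89.94 is 16% + $1.38/m².
Origin Casune qualifies under the Faria–Casune agreement and 89.94 is covered: preferential rate 8% applies instead.
The additional-duty order on 89.94 targets Fenovia, not Casune; it does not apply.
Duty = $334,535.19 × 8% = $26,762.82.
Total = $2,856.70 + $26,762.82 = $29,619.52.

$29,619.52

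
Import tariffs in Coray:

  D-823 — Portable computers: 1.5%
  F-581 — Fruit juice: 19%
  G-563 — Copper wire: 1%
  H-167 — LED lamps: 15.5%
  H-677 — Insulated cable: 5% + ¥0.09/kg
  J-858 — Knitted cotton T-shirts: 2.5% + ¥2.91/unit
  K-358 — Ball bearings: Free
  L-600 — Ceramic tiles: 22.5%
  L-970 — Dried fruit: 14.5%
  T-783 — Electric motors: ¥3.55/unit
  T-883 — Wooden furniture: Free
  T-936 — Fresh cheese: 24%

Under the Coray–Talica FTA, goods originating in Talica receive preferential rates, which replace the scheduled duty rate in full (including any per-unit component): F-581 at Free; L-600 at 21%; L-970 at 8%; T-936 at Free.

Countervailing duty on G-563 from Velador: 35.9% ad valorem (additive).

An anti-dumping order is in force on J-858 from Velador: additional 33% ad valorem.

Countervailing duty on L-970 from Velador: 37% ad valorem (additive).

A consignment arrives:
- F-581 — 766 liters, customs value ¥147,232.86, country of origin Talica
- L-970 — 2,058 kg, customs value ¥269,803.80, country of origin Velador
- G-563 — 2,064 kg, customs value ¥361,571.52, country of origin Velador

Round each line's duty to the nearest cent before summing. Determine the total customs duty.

¥272,368.85

Line 1 (F-581, Talica, 766 liters, ¥147,232.86):
Base rate for F-581 is 19%.
Origin Talica qualifies under the Coray–Talica agreement and F-581 is covered: preferential rate Free applies instead.
Duty = ¥147,232.86 × 0% = ¥0.00.
Line 2 (L-970, Velador, 2,058 kg, ¥269,803.80):
Base rate for L-970 is 14.5%.
L-970 has an FTA preferential rate, but origin Velador is not Talica; base rate stands.
Additional duty on L-970 from Velador: +37%. Applied ad valorem rate: 14.5% + 37% = 51.5%.
Duty = ¥269,803.80 × 51.5% = ¥138,948.96.
Line 3 (G-563, Velador, 2,064 kg, ¥361,571.52):
Base rate for G-563 is 1%.
Additional duty on G-563 from Velador: +35.9%. Applied ad valorem rate: 1% + 35.9% = 36.9%.
Duty = ¥361,571.52 × 36.9% = ¥133,419.89.
Total = ¥0.00 + ¥138,948.96 + ¥133,419.89 = ¥272,368.85.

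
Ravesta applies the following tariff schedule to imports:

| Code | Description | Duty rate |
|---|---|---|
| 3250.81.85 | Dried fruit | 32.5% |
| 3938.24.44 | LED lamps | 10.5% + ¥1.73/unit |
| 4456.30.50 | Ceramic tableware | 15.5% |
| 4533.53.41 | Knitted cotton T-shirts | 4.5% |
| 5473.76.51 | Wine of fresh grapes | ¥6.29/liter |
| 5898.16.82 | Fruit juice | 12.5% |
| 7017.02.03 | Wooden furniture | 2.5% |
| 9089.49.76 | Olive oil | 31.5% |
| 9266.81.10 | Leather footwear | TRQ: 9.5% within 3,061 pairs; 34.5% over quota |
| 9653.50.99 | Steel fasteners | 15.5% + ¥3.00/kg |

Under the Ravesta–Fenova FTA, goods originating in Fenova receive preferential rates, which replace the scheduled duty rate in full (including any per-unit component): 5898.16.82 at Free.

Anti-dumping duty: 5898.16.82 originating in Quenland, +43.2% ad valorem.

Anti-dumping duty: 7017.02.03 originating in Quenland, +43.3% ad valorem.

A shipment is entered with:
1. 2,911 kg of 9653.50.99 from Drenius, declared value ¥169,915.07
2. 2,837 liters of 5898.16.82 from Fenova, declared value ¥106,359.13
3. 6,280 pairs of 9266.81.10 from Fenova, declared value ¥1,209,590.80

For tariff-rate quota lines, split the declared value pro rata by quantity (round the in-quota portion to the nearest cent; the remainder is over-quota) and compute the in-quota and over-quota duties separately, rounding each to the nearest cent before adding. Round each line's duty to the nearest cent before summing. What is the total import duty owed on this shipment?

¥304,983.86

Line 1 (9653.50.99, Drenius, 2,911 kg, ¥169,915.07):
Base rate for 9653.50.99 is 15.5% + ¥3.00/kg.
Duty = ¥169,915.07 × 15.5% + 2,911 × ¥3.00 = ¥35,069.84.
Line 2 (5898.16.82, Fenova, 2,837 liters, ¥106,359.13):
Base rate for 5898.16.82 is 12.5%.
Origin Fenova qualifies under the Ravesta–Fenova agreement and 5898.16.82 is covered: preferential rate Free applies instead.
The additional-duty order on 5898.16.82 targets Quenland, not Fenova; it does not apply.
Duty = ¥106,359.13 × 0% = ¥0.00.
Line 3 (9266.81.10, Fenova, 6,280 pairs, ¥1,209,590.80):
Code 9266.81.10 is under a tariff-rate quota (threshold 3,061 pairs). In-quota: 3,061 pairs at 9.5%; over-quota: 3,219 pairs at 34.5%.
Pro-rata value split: in-quota = ¥1,209,590.80 × 3,061/6,280 = ¥589,579.21; over-quota = ¥1,209,590.80 − ¥589,579.21 = ¥620,011.59.
In-quota duty = ¥589,579.21 × 9.5% = ¥56,010.02. Over-quota duty = ¥620,011.59 × 34.5% = ¥213,904.00.
Line duty = ¥56,010.02 + ¥213,904.00 = ¥269,914.02.
Total = ¥35,069.84 + ¥0.00 + ¥269,914.02 = ¥304,983.86.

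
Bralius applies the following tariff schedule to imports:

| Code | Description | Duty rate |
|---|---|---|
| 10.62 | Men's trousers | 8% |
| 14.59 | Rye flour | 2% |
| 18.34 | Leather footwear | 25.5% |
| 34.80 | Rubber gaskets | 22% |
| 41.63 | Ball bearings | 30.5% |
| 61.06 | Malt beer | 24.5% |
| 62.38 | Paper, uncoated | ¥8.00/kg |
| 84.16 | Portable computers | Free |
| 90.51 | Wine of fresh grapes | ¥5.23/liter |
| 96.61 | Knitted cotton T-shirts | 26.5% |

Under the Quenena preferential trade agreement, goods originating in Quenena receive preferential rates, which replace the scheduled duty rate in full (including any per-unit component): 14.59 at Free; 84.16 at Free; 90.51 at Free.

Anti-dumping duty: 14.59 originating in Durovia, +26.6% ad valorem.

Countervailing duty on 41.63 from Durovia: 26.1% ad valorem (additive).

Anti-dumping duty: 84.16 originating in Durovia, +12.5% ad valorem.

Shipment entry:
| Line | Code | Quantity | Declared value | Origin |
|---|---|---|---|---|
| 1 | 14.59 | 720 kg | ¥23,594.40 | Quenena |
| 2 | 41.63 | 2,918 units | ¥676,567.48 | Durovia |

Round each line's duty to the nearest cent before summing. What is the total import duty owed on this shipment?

¥382,937.19

Line 1 (14.59, Quenena, 720 kg, ¥23,594.40):
Base rate for 14.59 is 2%.
Origin Quenena qualifies under the Bralius–Quenena agreement and 14.59 is covered: preferential rate Free applies instead.
The additional-duty order on 14.59 targets Durovia, not Quenena; it does not apply.
Duty = ¥23,594.40 × 0% = ¥0.00.
Line 2 (41.63, Durovia, 2,918 units, ¥676,567.48):
Base rate for 41.63 is 30.5%.
Additional duty on 41.63 from Durovia: +26.1%. Applied ad valorem rate: 30.5% + 26.1% = 56.6%.
Duty = ¥676,567.48 × 56.6% = ¥382,937.19.
Total = ¥0.00 + ¥382,937.19 = ¥382,937.19.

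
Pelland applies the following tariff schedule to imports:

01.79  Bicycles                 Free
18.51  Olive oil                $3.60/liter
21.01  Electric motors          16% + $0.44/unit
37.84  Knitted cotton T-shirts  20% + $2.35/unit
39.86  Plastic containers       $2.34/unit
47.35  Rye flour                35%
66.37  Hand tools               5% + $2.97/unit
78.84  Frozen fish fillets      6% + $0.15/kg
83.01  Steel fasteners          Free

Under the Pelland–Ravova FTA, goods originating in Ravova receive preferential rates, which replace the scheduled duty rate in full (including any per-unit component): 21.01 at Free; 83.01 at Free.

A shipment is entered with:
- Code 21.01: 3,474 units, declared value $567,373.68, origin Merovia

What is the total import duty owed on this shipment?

$92,308.35

Line 1 (21.01, Merovia, 3,474 units, $567,373.68):
Base rate for 21.01 is 16% + $0.44/unit.
21.01 has an FTA preferential rate, but origin Merovia is not Ravova; base rate stands.
Duty = $567,373.68 × 16% + 3,474 × $0.44 = $92,308.35.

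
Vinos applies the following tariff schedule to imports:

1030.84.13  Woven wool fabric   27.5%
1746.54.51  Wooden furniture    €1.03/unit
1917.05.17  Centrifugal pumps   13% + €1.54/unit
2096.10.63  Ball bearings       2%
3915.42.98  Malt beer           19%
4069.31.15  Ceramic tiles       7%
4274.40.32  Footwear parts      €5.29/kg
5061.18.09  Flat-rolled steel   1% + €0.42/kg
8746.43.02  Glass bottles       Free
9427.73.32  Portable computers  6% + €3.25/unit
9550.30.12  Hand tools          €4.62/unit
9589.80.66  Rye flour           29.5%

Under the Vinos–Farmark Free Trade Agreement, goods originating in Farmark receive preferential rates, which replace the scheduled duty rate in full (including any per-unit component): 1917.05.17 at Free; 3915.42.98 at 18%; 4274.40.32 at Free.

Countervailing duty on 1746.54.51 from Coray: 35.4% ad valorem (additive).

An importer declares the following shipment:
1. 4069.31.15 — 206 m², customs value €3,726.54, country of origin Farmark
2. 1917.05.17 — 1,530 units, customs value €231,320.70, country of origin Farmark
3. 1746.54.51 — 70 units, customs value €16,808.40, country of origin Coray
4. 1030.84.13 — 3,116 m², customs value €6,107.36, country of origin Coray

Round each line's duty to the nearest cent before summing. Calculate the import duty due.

Line 1 (4069.31.15, Farmark, 206 m², €3,726.54):
Base rate for 4069.31.15 is 7%.
Origin Farmark is the FTA partner but 4069.31.15 is not on the preference list; base rate stands.
Duty = €3,726.54 × 7% = €260.86.
Line 2 (1917.05.17, Farmark, 1,530 units, €231,320.70):
Base rate for 1917.05.17 is 13% + €1.54/unit.
Origin Farmark qualifies under the Vinos–Farmark agreement and 1917.05.17 is covered: preferential rate Free applies instead.
Duty = €231,320.70 × 0% = €0.00.
Line 3 (1746.54.51, Coray, 70 units, €16,808.40):
Base rate for 1746.54.51 is €1.03/unit.
Additional duty on 1746.54.51 from Coray: +35.4% ad valorem. Applied ad valorem rate = 35.4%.
Duty = €16,808.40 × 35.4% + 70 × €1.03 = €6,022.27.
Line 4 (1030.84.13, Coray, 3,116 m², €6,107.36):
Base rate for 1030.84.13 is 27.5%.
Duty = €6,107.36 × 27.5% = €1,679.52.
Total = €260.86 + €0.00 + €6,022.27 + €1,679.52 = €7,962.65.

€7,962.65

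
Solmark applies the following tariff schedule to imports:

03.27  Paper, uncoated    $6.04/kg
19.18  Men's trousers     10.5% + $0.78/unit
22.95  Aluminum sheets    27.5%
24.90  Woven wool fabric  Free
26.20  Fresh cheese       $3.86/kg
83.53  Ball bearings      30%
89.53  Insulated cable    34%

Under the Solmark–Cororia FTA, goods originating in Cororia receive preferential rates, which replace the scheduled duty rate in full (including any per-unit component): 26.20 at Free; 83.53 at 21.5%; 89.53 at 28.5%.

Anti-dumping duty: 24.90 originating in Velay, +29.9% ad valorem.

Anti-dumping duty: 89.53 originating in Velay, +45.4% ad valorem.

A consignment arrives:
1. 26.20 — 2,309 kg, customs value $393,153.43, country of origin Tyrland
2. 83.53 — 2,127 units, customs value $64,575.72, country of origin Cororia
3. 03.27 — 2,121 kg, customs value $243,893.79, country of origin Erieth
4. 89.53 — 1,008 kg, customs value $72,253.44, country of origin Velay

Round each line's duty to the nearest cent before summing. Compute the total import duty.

Line 1 (26.20, Tyrland, 2,309 kg, $393,153.43):
Base rate for 26.20 is $3.86/kg.
26.20 has an FTA preferential rate, but origin Tyrland is not Cororia; base rate stands.
Duty = 2,309 × $3.86 = $8,912.74.
Line 2 (83.53, Cororia, 2,127 units, $64,575.72):
Base rate for 83.53 is 30%.
Origin Cororia qualifies under the Solmark–Cororia agreement and 83.53 is covered: preferential rate 21.5% applies instead.
Duty = $64,575.72 × 21.5% = $13,883.78.
Line 3 (03.27, Erieth, 2,121 kg, $243,893.79):
Base rate for 03.27 is $6.04/kg.
Duty = 2,121 × $6.04 = $12,810.84.
Line 4 (89.53, Velay, 1,008 kg, $72,253.44):
Base rate for 89.53 is 34%.
89.53 has an FTA preferential rate, but origin Velay is not Cororia; base rate stands.
Additional duty on 89.53 from Velay: +45.4%. Applied ad valorem rate: 34% + 45.4% = 79.4%.
Duty = $72,253.44 × 79.4% = $57,369.23.
Total = $8,912.74 + $13,883.78 + $12,810.84 + $57,369.23 = $92,976.59.

$92,976.59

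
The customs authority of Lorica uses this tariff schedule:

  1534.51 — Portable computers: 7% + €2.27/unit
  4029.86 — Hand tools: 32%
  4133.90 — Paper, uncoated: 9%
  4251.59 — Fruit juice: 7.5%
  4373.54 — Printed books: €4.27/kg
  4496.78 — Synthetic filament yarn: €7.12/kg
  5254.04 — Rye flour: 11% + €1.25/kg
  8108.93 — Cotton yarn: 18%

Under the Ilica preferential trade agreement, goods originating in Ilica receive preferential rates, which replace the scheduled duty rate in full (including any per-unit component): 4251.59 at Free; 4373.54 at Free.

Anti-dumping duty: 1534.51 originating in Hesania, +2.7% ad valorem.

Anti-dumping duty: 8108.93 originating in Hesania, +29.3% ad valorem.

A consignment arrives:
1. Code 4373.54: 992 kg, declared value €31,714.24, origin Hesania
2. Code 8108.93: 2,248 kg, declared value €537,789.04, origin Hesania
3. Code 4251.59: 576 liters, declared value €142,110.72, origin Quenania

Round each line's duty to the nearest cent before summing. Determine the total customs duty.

Line 1 (4373.54, Hesania, 992 kg, €31,714.24):
Base rate for 4373.54 is €4.27/kg.
4373.54 has an FTA preferential rate, but origin Hesania is not Ilica; base rate stands.
Duty = 992 × €4.27 = €4,235.84.
Line 2 (8108.93, Hesania, 2,248 kg, €537,789.04):
Base rate for 8108.93 is 18%.
Additional duty on 8108.93 from Hesania: +29.3%. Applied ad valorem rate: 18% + 29.3% = 47.3%.
Duty = €537,789.04 × 47.3% = €254,374.22.
Line 3 (4251.59, Quenania, 576 liters, €142,110.72):
Base rate for 4251.59 is 7.5%.
4251.59 has an FTA preferential rate, but origin Quenania is not Ilica; base rate stands.
Duty = €142,110.72 × 7.5% = €10,658.30.
Total = €4,235.84 + €254,374.22 + €10,658.30 = €269,268.36.

€269,268.36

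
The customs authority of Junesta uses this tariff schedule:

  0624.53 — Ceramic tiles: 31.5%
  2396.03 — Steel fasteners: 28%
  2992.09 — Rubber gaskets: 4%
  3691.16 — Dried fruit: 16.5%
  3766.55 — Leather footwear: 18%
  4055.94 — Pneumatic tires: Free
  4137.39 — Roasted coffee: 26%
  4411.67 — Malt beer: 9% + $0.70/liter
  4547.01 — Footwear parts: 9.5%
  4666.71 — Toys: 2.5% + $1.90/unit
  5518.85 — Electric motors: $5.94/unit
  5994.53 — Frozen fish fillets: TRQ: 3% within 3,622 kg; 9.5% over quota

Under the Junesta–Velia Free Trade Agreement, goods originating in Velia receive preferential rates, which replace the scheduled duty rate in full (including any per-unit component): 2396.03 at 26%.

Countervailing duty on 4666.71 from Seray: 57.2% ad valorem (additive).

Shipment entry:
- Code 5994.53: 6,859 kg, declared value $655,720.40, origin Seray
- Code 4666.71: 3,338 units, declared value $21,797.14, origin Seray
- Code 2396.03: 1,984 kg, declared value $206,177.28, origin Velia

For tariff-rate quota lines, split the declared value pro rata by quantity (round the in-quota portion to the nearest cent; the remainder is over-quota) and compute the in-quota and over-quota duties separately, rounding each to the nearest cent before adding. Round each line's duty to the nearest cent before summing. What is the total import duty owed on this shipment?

$112,747.51

Line 1 (5994.53, Seray, 6,859 kg, $655,720.40):
Code 5994.53 is under a tariff-rate quota (threshold 3,622 kg). In-quota: 3,622 kg at 3%; over-quota: 3,237 kg at 9.5%.
Pro-rata value split: in-quota = $655,720.40 × 3,622/6,859 = $346,263.20; over-quota = $655,720.40 − $346,263.20 = $309,457.20.
In-quota duty = $346,263.20 × 3% = $10,387.90. Over-quota duty = $309,457.20 × 9.5% = $29,398.43.
Line duty = $10,387.90 + $29,398.43 = $39,786.33.
Line 2 (4666.71, Seray, 3,338 units, $21,797.14):
Base rate for 4666.71 is 2.5% + $1.90/unit.
Additional duty on 4666.71 from Seray: +57.2%. Applied ad valorem rate: 2.5% + 57.2% = 59.7%.
Duty = $21,797.14 × 59.7% + 3,338 × $1.90 = $19,355.09.
Line 3 (2396.03, Velia, 1,984 kg, $206,177.28):
Base rate for 2396.03 is 28%.
Origin Velia qualifies under the Junesta–Velia agreement and 2396.03 is covered: preferential rate 26% applies instead.
Duty = $206,177.28 × 26% = $53,606.09.
Total = $39,786.33 + $19,355.09 + $53,606.09 = $112,747.51.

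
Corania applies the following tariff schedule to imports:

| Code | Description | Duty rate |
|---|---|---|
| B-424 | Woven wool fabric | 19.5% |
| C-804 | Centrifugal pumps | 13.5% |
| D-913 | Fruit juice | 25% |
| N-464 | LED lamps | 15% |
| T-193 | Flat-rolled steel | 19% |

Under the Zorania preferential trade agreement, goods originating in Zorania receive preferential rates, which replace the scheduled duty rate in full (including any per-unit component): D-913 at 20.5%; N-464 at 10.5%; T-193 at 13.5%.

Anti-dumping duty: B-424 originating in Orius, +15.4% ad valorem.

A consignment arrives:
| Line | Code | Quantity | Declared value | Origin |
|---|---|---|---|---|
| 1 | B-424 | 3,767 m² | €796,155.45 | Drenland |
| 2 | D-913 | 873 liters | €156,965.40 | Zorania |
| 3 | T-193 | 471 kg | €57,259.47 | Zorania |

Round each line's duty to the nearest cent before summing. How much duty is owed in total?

Line 1 (B-424, Drenland, 3,767 m², €796,155.45):
Base rate for B-424 is 19.5%.
The additional-duty order on B-424 targets Orius, not Drenland; it does not apply.
Duty = €796,155.45 × 19.5% = €155,250.31.
Line 2 (D-913, Zorania, 873 liters, €156,965.40):
Base rate for D-913 is 25%.
Origin Zorania qualifies under the Corania–Zorania agreement and D-913 is covered: preferential rate 20.5% applies instead.
Duty = €156,965.40 × 20.5% = €32,177.91.
Line 3 (T-193, Zorania, 471 kg, €57,259.47):
Base rate for T-193 is 19%.
Origin Zorania qualifies under the Corania–Zorania agreement and T-193 is covered: preferential rate 13.5% applies instead.
Duty = €57,259.47 × 13.5% = €7,730.03.
Total = €155,250.31 + €32,177.91 + €7,730.03 = €195,158.25.

€195,158.25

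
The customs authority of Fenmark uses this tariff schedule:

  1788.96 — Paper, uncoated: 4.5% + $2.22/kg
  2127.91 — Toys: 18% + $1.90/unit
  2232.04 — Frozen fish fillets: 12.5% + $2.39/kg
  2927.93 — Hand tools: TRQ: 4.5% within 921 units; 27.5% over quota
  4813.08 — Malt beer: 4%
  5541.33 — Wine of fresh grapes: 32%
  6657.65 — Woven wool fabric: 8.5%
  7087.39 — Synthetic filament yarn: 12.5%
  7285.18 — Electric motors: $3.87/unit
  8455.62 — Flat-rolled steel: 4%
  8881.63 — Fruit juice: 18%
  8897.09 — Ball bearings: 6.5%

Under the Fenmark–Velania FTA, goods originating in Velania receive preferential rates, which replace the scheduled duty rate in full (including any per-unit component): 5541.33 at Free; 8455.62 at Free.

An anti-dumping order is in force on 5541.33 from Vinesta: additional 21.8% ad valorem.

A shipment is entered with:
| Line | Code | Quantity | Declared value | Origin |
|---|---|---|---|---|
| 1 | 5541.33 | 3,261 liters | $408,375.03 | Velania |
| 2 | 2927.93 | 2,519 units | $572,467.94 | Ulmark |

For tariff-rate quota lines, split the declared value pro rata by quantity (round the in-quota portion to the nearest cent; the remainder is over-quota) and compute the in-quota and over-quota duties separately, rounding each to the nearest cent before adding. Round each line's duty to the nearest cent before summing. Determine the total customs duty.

$109,288.20

Line 1 (5541.33, Velania, 3,261 liters, $408,375.03):
Base rate for 5541.33 is 32%.
Origin Velania qualifies under the Fenmark–Velania agreement and 5541.33 is covered: preferential rate Free applies instead.
The additional-duty order on 5541.33 targets Vinesta, not Velania; it does not apply.
Duty = $408,375.03 × 0% = $0.00.
Line 2 (2927.93, Ulmark, 2,519 units, $572,467.94):
Code 2927.93 is under a tariff-rate quota (threshold 921 units). In-quota: 921 units at 4.5%; over-quota: 1,598 units at 27.5%.
Pro-rata value split: in-quota = $572,467.94 × 921/2,519 = $209,306.46; over-quota = $572,467.94 − $209,306.46 = $363,161.48.
In-quota duty = $209,306.46 × 4.5% = $9,418.79. Over-quota duty = $363,161.48 × 27.5% = $99,869.41.
Line duty = $9,418.79 + $99,869.41 = $109,288.20.
Total = $0.00 + $109,288.20 = $109,288.20.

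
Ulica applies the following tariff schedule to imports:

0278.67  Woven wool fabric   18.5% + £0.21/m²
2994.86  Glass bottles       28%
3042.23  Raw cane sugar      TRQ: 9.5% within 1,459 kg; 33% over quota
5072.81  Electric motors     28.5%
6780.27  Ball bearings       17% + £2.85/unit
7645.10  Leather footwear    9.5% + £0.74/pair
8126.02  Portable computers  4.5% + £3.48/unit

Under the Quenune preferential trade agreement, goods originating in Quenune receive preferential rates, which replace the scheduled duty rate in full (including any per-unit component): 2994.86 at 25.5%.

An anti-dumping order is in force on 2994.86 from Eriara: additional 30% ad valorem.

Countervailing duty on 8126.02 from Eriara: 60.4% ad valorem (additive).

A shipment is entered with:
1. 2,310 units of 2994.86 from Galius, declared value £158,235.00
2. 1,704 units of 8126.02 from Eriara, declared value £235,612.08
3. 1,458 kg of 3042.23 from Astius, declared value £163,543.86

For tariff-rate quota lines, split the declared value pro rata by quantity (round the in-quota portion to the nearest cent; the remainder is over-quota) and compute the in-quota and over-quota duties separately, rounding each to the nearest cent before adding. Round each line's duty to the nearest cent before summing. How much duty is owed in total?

£218,684.63

Line 1 (2994.86, Galius, 2,310 units, £158,235.00):
Base rate for 2994.86 is 28%.
2994.86 has an FTA preferential rate, but origin Galius is not Quenune; base rate stands.
The additional-duty order on 2994.86 targets Eriara, not Galius; it does not apply.
Duty = £158,235.00 × 28% = £44,305.80.
Line 2 (8126.02, Eriara, 1,704 units, £235,612.08):
Base rate for 8126.02 is 4.5% + £3.48/unit.
Additional duty on 8126.02 from Eriara: +60.4%. Applied ad valorem rate: 4.5% + 60.4% = 64.9%.
Duty = £235,612.08 × 64.9% + 1,704 × £3.48 = £158,842.16.
Line 3 (3042.23, Astius, 1,458 kg, £163,543.86):
Code 3042.23 is under a tariff-rate quota (threshold 1,459 kg). Quantity 1,458 kg is within the quota, so the in-quota rate 9.5% applies to the full value.
Duty = £163,543.86 × 9.5% = £15,536.67.
Total = £44,305.80 + £158,842.16 + £15,536.67 = £218,684.63.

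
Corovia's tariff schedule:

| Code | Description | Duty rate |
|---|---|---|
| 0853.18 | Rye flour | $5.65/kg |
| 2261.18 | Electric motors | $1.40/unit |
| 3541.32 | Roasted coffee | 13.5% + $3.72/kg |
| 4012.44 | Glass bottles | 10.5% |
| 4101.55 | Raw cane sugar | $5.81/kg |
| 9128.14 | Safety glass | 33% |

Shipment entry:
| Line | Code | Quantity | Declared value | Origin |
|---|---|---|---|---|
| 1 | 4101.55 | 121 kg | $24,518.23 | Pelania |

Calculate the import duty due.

$703.01

Line 1 (4101.55, Pelania, 121 kg, $24,518.23):
Base rate for 4101.55 is $5.81/kg.
Duty = 121 × $5.81 = $703.01.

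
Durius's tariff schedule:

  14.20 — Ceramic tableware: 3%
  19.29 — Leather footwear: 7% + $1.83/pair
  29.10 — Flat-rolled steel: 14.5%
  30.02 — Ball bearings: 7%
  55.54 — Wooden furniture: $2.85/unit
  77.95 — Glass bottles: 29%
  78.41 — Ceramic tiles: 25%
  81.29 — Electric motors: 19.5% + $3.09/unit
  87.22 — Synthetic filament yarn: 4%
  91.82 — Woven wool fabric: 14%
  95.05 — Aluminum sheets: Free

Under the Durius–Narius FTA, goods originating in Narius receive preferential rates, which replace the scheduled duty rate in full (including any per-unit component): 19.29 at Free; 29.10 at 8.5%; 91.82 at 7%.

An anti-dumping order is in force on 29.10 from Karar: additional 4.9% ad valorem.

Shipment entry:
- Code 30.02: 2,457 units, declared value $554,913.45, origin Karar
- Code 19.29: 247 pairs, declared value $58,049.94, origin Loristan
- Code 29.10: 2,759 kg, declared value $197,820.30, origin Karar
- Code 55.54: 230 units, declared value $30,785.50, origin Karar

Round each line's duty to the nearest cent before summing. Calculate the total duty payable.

$82,392.09

Line 1 (30.02, Karar, 2,457 units, $554,913.45):
Base rate for 30.02 is 7%.
Duty = $554,913.45 × 7% = $38,843.94.
Line 2 (19.29, Loristan, 247 pairs, $58,049.94):
Base rate for 19.29 is 7% + $1.83/pair.
19.29 has an FTA preferential rate, but origin Loristan is not Narius; base rate stands.
Duty = $58,049.94 × 7% + 247 × $1.83 = $4,515.51.
Line 3 (29.10, Karar, 2,759 kg, $197,820.30):
Base rate for 29.10 is 14.5%.
29.10 has an FTA preferential rate, but origin Karar is not Narius; base rate stands.
Additional duty on 29.10 from Karar: +4.9%. Applied ad valorem rate: 14.5% + 4.9% = 19.4%.
Duty = $197,820.30 × 19.4% = $38,377.14.
Line 4 (55.54, Karar, 230 units, $30,785.50):
Base rate for 55.54 is $2.85/unit.
Duty = 230 × $2.85 = $655.50.
Total = $38,843.94 + $4,515.51 + $38,377.14 + $655.50 = $82,392.09.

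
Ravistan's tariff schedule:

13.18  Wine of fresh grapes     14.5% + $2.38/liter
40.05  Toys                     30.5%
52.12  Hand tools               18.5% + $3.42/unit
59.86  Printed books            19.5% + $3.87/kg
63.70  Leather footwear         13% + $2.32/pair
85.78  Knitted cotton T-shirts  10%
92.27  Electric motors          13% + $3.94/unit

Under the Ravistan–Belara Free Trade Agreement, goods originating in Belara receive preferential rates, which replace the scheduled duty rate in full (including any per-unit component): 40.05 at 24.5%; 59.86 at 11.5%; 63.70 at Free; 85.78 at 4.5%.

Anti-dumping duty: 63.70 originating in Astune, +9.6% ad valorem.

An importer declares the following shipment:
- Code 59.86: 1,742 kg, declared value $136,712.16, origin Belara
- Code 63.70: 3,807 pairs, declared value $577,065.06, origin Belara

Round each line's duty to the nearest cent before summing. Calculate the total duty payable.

Line 1 (59.86, Belara, 1,742 kg, $136,712.16):
Base rate for 59.86 is 19.5% + $3.87/kg.
Origin Belara qualifies under the Ravistan–Belara agreement and 59.86 is covered: preferential rate 11.5% applies instead.
Duty = $136,712.16 × 11.5% = $15,721.90.
Line 2 (63.70, Belara, 3,807 pairs, $577,065.06):
Base rate for 63.70 is 13% + $2.32/pair.
Origin Belara qualifies under the Ravistan–Belara agreement and 63.70 is covered: preferential rate Free applies instead.
The additional-duty order on 63.70 targets Astune, not Belara; it does not apply.
Duty = $577,065.06 × 0% = $0.00.
Total = $15,721.90 + $0.00 = $15,721.90.

$15,721.90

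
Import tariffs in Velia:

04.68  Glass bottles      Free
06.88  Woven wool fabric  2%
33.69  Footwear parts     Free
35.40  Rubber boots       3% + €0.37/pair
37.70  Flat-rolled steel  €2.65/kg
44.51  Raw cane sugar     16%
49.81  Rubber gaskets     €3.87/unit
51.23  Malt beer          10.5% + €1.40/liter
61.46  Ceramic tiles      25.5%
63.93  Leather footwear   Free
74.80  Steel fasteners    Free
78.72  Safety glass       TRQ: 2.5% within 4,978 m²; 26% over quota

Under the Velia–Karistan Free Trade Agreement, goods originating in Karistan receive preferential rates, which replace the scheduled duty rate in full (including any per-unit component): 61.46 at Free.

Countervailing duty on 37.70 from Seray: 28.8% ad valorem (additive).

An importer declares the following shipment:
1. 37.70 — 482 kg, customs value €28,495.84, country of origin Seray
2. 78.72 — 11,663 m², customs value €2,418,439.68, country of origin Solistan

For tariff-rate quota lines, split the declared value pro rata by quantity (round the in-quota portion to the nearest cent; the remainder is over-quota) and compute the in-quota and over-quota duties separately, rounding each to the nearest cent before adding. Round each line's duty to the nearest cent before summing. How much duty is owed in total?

Line 1 (37.70, Seray, 482 kg, €28,495.84):
Base rate for 37.70 is €2.65/kg.
Additional duty on 37.70 from Seray: +28.8% ad valorem. Applied ad valorem rate = 28.8%.
Duty = €28,495.84 × 28.8% + 482 × €2.65 = €9,484.10.
Line 2 (78.72, Solistan, 11,663 m², €2,418,439.68):
Code 78.72 is under a tariff-rate quota (threshold 4,978 m²). In-quota: 4,978 m² at 2.5%; over-quota: 6,685 m² at 26%.
Pro-rata value split: in-quota = €2,418,439.68 × 4,978/11,663 = €1,032,238.08; over-quota = €2,418,439.68 − €1,032,238.08 = €1,386,201.60.
In-quota duty = €1,032,238.08 × 2.5% = €25,805.95. Over-quota duty = €1,386,201.60 × 26% = €360,412.42.
Line duty = €25,805.95 + €360,412.42 = €386,218.37.
Total = €9,484.10 + €386,218.37 = €395,702.47.

€395,702.47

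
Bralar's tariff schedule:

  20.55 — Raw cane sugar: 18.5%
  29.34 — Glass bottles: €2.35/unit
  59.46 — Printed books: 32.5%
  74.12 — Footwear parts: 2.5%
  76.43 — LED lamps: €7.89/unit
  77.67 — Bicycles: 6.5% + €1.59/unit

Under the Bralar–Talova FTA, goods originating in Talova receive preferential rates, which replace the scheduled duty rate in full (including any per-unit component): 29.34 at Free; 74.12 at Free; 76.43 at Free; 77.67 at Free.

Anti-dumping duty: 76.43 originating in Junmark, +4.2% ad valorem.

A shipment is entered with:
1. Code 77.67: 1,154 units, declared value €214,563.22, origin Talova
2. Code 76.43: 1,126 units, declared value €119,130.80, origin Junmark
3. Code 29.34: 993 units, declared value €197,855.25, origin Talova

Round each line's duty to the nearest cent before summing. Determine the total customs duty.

Line 1 (77.67, Talova, 1,154 units, €214,563.22):
Base rate for 77.67 is 6.5% + €1.59/unit.
Origin Talova qualifies under the Bralar–Talova agreement and 77.67 is covered: preferential rate Free applies instead.
Duty = €214,563.22 × 0% = €0.00.
Line 2 (76.43, Junmark, 1,126 units, €119,130.80):
Base rate for 76.43 is €7.89/unit.
76.43 has an FTA preferential rate, but origin Junmark is not Talova; base rate stands.
Additional duty on 76.43 from Junmark: +4.2% ad valorem. Applied ad valorem rate = 4.2%.
Duty = €119,130.80 × 4.2% + 1,126 × €7.89 = €13,887.63.
Line 3 (29.34, Talova, 993 units, €197,855.25):
Base rate for 29.34 is €2.35/unit.
Origin Talova qualifies under the Bralar–Talova agreement and 29.34 is covered: preferential rate Free applies instead.
Duty = €197,855.25 × 0% = €0.00.
Total = €0.00 + €13,887.63 + €0.00 = €13,887.63.

€13,887.63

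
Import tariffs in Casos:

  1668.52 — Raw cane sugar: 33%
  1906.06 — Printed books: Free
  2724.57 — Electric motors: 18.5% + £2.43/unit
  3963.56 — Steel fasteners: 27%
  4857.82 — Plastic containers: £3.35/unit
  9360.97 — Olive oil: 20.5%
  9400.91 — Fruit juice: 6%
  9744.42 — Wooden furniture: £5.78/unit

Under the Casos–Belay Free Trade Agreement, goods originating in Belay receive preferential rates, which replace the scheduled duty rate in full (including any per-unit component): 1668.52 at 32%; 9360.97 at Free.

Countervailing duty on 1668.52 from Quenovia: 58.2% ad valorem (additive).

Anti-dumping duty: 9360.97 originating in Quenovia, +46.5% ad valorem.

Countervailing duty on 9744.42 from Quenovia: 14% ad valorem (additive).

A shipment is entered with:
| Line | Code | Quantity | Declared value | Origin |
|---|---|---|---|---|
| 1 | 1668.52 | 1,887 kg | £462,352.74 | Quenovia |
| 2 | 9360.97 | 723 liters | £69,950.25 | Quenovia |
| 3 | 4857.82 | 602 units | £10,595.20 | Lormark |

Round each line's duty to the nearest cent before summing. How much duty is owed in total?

Line 1 (1668.52, Quenovia, 1,887 kg, £462,352.74):
Base rate for 1668.52 is 33%.
1668.52 has an FTA preferential rate, but origin Quenovia is not Belay; base rate stands.
Additional duty on 1668.52 from Quenovia: +58.2%. Applied ad valorem rate: 33% + 58.2% = 91.2%.
Duty = £462,352.74 × 91.2% = £421,665.70.
Line 2 (9360.97, Quenovia, 723 liters, £69,950.25):
Base rate for 9360.97 is 20.5%.
9360.97 has an FTA preferential rate, but origin Quenovia is not Belay; base rate stands.
Additional duty on 9360.97 from Quenovia: +46.5%. Applied ad valorem rate: 20.5% + 46.5% = 67%.
Duty = £69,950.25 × 67% = £46,866.67.
Line 3 (4857.82, Lormark, 602 units, £10,595.20):
Base rate for 4857.82 is £3.35/unit.
Duty = 602 × £3.35 = £2,016.70.
Total = £421,665.70 + £46,866.67 + £2,016.70 = £470,549.07.

£470,549.07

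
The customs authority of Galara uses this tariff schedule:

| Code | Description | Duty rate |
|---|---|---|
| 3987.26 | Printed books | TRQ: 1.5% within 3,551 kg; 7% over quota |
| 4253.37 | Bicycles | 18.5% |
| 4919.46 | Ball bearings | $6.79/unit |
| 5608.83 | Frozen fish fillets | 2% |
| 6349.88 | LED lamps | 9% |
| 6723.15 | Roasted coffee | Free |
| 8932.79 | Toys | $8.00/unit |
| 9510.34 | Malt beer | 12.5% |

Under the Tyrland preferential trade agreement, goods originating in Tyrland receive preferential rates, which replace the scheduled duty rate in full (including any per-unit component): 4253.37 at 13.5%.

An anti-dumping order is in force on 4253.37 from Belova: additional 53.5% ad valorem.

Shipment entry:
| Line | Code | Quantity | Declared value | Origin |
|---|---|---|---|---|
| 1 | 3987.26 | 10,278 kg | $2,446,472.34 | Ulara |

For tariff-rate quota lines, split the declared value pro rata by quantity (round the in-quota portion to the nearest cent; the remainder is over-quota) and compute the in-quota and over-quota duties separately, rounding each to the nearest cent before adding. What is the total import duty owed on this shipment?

$124,764.62

Line 1 (3987.26, Ulara, 10,278 kg, $2,446,472.34):
Code 3987.26 is under a tariff-rate quota (threshold 3,551 kg). In-quota: 3,551 kg at 1.5%; over-quota: 6,727 kg at 7%.
Pro-rata value split: in-quota = $2,446,472.34 × 3,551/10,278 = $845,244.53; over-quota = $2,446,472.34 − $845,244.53 = $1,601,227.81.
In-quota duty = $845,244.53 × 1.5% = $12,678.67. Over-quota duty = $1,601,227.81 × 7% = $112,085.95.
Line duty = $12,678.67 + $112,085.95 = $124,764.62.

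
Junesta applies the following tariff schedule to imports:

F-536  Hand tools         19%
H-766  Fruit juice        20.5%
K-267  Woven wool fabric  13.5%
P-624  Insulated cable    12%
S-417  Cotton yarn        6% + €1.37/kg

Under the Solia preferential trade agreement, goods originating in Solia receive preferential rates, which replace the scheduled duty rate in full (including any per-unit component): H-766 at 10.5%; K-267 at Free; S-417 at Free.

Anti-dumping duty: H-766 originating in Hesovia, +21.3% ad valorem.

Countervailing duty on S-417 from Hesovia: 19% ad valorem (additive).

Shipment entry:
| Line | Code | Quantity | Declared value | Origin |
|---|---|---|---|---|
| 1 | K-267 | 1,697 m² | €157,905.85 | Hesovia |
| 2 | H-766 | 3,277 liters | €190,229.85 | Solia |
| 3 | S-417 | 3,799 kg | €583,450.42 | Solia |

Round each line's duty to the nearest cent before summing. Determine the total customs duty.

Line 1 (K-267, Hesovia, 1,697 m², €157,905.85):
Base rate for K-267 is 13.5%.
K-267 has an FTA preferential rate, but origin Hesovia is not Solia; base rate stands.
Duty = €157,905.85 × 13.5% = €21,317.29.
Line 2 (H-766, Solia, 3,277 liters, €190,229.85):
Base rate for H-766 is 20.5%.
Origin Solia qualifies under the Junesta–Solia agreement and H-766 is covered: preferential rate 10.5% applies instead.
The additional-duty order on H-766 targets Hesovia, not Solia; it does not apply.
Duty = €190,229.85 × 10.5% = €19,974.13.
Line 3 (S-417, Solia, 3,799 kg, €583,450.42):
Base rate for S-417 is 6% + €1.37/kg.
Origin Solia qualifies under the Junesta–Solia agreement and S-417 is covered: preferential rate Free applies instead.
The additional-duty order on S-417 targets Hesovia, not Solia; it does not apply.
Duty = €583,450.42 × 0% = €0.00.
Total = €21,317.29 + €19,974.13 + €0.00 = €41,291.42.

€41,291.42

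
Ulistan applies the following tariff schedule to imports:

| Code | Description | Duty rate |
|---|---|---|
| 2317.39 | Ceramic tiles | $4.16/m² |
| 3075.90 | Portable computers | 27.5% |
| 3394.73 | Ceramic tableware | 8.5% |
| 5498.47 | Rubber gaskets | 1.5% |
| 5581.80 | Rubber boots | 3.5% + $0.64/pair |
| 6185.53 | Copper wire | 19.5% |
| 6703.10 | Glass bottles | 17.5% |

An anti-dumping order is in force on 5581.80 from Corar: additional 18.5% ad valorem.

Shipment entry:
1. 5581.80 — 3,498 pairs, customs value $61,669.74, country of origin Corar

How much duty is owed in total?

$15,806.06

Line 1 (5581.80, Corar, 3,498 pairs, $61,669.74):
Base rate for 5581.80 is 3.5% + $0.64/pair.
Additional duty on 5581.80 from Corar: +18.5%. Applied ad valorem rate: 3.5% + 18.5% = 22%.
Duty = $61,669.74 × 22% + 3,498 × $0.64 = $15,806.06.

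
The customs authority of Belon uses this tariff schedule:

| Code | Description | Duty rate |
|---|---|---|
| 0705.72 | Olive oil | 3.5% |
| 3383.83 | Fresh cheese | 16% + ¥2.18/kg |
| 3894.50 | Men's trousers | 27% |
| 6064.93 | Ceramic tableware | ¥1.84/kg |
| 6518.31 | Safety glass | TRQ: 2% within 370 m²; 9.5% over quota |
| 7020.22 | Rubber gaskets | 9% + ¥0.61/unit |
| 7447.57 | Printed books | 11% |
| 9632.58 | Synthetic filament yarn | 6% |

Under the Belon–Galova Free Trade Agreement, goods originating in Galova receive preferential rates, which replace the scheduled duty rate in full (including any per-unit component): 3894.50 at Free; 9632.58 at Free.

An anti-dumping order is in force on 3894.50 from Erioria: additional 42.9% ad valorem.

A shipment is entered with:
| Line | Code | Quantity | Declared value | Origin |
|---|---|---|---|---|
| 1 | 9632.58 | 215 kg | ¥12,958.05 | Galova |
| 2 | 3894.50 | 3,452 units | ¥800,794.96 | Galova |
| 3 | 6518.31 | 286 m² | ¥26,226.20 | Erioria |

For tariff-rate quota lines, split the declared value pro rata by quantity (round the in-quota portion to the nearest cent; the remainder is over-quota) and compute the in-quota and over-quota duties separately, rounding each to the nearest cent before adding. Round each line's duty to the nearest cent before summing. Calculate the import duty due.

¥524.52

Line 1 (9632.58, Galova, 215 kg, ¥12,958.05):
Base rate for 9632.58 is 6%.
Origin Galova qualifies under the Belon–Galova agreement and 9632.58 is covered: preferential rate Free applies instead.
Duty = ¥12,958.05 × 0% = ¥0.00.
Line 2 (3894.50, Galova, 3,452 units, ¥800,794.96):
Base rate for 3894.50 is 27%.
Origin Galova qualifies under the Belon–Galova agreement and 3894.50 is covered: preferential rate Free applies instead.
The additional-duty order on 3894.50 targets Erioria, not Galova; it does not apply.
Duty = ¥800,794.96 × 0% = ¥0.00.
Line 3 (6518.31, Erioria, 286 m², ¥26,226.20):
Code 6518.31 is under a tariff-rate quota (threshold 370 m²). Quantity 286 m² is within the quota, so the in-quota rate 2% applies to the full value.
Duty = ¥26,226.20 × 2% = ¥524.52.
Total = ¥0.00 + ¥0.00 + ¥524.52 = ¥524.52.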